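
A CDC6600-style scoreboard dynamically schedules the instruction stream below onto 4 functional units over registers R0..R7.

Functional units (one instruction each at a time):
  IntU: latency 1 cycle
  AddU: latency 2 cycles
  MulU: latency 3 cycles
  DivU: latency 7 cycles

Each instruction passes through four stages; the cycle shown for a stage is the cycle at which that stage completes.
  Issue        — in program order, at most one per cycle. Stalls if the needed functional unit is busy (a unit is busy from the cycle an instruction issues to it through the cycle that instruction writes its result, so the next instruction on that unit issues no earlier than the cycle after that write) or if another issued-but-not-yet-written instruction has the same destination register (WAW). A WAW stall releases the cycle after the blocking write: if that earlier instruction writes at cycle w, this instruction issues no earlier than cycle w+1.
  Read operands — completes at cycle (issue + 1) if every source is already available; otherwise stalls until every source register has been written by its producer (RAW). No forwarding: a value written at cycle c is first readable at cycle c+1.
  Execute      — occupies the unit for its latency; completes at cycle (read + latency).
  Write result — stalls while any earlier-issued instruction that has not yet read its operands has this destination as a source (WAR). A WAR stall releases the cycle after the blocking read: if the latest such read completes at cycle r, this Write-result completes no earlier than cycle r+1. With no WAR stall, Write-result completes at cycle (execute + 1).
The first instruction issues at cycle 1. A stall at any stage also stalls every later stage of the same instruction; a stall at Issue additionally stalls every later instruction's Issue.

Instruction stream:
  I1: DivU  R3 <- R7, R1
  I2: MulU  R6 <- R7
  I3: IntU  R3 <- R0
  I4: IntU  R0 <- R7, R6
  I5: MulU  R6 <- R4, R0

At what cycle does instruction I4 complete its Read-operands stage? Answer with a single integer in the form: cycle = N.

cycle = 16

[1] I1→DivU
[2] I1 RO · I2→MulU
[3] I2 RO
[6] I2 EX
[7] I2 WR R6
[9] I1 EX
[10] I1 WR R3
[11] I3→IntU
[12] I3 RO
[13] I3 EX
[14] I3 WR R3
[15] I4→IntU
[16] I4 RO · I5→MulU
[17] I4 EX
[18] I4 WR R0
[19] I5 RO
[22] I5 EX
[23] I5 WR R6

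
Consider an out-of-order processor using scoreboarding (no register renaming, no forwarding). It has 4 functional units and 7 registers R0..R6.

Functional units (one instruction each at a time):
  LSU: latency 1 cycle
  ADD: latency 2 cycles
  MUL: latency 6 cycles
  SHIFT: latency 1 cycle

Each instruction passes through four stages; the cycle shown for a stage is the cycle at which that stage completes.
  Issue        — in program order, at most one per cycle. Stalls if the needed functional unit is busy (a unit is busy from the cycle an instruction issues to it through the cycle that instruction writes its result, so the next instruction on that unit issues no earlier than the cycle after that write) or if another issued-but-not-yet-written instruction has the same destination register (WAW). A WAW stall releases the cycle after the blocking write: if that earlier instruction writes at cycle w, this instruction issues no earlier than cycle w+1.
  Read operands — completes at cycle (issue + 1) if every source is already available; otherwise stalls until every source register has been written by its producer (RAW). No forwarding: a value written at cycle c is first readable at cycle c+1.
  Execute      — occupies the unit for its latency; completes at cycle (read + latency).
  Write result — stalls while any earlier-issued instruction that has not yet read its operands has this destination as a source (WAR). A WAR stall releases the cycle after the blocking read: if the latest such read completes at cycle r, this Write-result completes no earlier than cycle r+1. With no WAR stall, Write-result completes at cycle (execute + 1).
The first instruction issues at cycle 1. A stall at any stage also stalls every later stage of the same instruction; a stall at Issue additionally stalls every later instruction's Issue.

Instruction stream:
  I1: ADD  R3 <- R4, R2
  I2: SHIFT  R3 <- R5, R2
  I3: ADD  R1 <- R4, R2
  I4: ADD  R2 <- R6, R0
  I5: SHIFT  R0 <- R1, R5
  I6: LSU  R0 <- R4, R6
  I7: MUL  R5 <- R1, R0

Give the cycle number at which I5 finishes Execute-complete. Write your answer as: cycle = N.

cycle = 15

I1 -> (1, 2, 4, 5)
I2 -> (6, 7, 8, 9)  // WAW R3: wait I1 write@5
I3 -> (7, 8, 10, 11)
I4 -> (12, 13, 15, 16)  // struct: ADD busy until I3 writes@11
I5 -> (13, 14, 15, 16)
I6 -> (17, 18, 19, 20)  // WAW R0: wait I5 write@16
I7 -> (18, 21, 27, 28)  // RAW R0: wait I6 write@20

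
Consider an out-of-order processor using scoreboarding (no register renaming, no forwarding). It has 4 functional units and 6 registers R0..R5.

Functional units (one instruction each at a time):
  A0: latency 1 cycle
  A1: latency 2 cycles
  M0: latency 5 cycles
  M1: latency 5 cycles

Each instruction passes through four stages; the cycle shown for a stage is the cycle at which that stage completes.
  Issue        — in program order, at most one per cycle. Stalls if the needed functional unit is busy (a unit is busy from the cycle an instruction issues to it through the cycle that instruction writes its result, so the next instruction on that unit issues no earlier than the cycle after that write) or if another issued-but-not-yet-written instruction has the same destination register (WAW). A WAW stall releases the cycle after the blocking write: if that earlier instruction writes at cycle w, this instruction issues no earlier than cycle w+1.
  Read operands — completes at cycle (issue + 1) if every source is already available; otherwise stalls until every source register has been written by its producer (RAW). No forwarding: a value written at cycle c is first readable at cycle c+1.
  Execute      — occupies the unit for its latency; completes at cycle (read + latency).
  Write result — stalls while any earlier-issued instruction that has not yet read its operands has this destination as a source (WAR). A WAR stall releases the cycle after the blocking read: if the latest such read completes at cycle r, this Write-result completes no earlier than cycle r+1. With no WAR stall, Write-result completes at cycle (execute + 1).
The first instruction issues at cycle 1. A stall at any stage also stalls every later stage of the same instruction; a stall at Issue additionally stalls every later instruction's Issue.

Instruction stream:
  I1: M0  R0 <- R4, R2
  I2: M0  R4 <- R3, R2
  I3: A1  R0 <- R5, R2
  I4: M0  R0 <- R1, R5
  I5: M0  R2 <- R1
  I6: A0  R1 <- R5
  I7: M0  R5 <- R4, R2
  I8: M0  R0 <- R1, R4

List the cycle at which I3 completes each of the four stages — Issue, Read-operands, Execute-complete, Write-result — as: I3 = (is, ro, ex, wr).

I3 = (10, 11, 13, 14)

cycle 1: I1 issues→M0
cycle 2: I1 reads
cycle 7: I1 exec-done
cycle 8: I1 writes R0
cycle 9: I2 issues→M0
cycle 10: I2 reads · I3 issues→A1
cycle 11: I3 reads
cycle 13: I3 exec-done
cycle 14: I3 writes R0
cycle 15: I2 exec-done
cycle 16: I2 writes R4
cycle 17: I4 issues→M0
cycle 18: I4 reads
cycle 23: I4 exec-done
cycle 24: I4 writes R0
cycle 25: I5 issues→M0
cycle 26: I5 reads · I6 issues→A0
cycle 27: I6 reads
cycle 28: I6 exec-done
cycle 29: I6 writes R1
cycle 31: I5 exec-done
cycle 32: I5 writes R2
cycle 33: I7 issues→M0
cycle 34: I7 reads
cycle 39: I7 exec-done
cycle 40: I7 writes R5
cycle 41: I8 issues→M0
cycle 42: I8 reads
cycle 47: I8 exec-done
cycle 48: I8 writes R0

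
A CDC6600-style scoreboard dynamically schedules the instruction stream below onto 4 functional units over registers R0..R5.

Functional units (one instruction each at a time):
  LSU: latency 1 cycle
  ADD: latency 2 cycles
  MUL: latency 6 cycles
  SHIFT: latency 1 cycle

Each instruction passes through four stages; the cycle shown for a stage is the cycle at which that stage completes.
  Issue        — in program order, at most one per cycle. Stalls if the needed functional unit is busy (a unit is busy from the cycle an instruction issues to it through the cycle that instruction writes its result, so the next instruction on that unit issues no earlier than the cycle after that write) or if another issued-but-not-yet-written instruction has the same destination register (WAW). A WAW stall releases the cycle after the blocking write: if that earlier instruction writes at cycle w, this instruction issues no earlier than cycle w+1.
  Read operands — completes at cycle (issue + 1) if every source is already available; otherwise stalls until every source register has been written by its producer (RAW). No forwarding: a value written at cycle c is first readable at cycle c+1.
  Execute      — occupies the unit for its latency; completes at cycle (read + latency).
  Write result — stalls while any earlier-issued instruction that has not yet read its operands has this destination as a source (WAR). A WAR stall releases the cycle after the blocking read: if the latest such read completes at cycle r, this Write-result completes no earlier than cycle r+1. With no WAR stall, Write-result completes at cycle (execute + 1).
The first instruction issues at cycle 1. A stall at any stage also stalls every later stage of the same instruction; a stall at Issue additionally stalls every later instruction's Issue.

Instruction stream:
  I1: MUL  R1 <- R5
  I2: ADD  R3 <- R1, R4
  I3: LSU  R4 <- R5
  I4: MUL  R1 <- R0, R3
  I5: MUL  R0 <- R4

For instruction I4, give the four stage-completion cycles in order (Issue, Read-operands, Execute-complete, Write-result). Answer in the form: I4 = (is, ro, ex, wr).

  I1 | 1 | 2 | 8 | 9
  I2 | 2 | 10 | 12 | 13   RAW R1: wait I1 write@9
  I3 | 3 | 4 | 5 | 11   WAR R4: wait I2 read@10
  I4 | 10 | 14 | 20 | 21   struct: MUL busy until I1 writes@9 · RAW R3: wait I2 write@13
  I5 | 22 | 23 | 29 | 30   struct: MUL busy until I4 writes@21

I4 = (10, 14, 20, 21)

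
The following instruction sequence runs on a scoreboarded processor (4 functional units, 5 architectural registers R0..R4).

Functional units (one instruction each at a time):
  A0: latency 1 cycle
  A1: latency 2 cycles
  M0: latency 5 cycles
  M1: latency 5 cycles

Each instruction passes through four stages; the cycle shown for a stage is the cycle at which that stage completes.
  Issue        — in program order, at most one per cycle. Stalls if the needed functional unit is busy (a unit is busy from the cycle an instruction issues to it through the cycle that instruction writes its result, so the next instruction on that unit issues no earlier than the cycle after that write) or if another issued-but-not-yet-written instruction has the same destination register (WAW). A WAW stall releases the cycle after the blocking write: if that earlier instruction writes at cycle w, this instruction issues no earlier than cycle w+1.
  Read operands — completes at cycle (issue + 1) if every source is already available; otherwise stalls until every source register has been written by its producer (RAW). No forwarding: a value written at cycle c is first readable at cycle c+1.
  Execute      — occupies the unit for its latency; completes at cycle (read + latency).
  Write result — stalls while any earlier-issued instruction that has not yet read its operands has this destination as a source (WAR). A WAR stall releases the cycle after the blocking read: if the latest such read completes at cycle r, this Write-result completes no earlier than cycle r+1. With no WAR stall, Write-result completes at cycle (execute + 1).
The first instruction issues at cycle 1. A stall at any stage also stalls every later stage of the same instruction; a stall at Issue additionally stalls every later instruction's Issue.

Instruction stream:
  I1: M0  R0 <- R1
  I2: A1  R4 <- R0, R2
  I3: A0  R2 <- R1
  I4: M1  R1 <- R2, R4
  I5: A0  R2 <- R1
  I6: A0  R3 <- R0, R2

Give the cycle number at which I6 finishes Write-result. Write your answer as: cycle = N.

I1  is:1  ro:2  ex:7  wr:8
I2  is:2  ro:9  ex:11  wr:12  — RAW R0: wait I1 write@8
I3  is:3  ro:4  ex:5  wr:10  — WAR R2: wait I2 read@9
I4  is:4  ro:13  ex:18  wr:19  — RAW R4: wait I2 write@12
I5  is:11  ro:20  ex:21  wr:22  — struct: A0 busy until I3 writes@10, RAW R1: wait I4 write@19
I6  is:23  ro:24  ex:25  wr:26  — struct: A0 busy until I5 writes@22

cycle = 26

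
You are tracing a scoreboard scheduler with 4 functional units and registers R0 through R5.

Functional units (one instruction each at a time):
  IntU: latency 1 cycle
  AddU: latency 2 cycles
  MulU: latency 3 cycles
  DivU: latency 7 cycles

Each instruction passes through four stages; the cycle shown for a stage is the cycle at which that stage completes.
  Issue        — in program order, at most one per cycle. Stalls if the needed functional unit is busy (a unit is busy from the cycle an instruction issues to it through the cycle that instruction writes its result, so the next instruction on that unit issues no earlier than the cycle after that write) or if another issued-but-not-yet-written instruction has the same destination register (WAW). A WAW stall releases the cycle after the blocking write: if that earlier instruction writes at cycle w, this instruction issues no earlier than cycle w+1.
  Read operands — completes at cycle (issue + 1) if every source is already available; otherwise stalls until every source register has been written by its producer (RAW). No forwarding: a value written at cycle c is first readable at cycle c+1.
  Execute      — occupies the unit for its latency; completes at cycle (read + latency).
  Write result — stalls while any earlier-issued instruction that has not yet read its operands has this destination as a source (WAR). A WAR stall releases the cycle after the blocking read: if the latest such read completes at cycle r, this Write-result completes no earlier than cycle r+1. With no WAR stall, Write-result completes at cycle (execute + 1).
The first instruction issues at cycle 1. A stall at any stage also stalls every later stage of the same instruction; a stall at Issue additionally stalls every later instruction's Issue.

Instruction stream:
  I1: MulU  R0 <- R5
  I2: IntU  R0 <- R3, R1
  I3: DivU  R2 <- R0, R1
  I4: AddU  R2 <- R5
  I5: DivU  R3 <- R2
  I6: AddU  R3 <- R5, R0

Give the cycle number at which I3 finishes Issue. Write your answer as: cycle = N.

[1] issue I1 (MulU)
[2] I1 read-ops
[5] I1 finished on MulU
[6] I1→R0
[7] issue I2 (IntU)
[8] I2 read-ops; issue I3 (DivU)
[9] I2 finished on IntU
[10] I2→R0
[11] I3 read-ops
[18] I3 finished on DivU
[19] I3→R2
[20] issue I4 (AddU)
[21] I4 read-ops; issue I5 (DivU)
[23] I4 finished on AddU
[24] I4→R2
[25] I5 read-ops
[32] I5 finished on DivU
[33] I5→R3
[34] issue I6 (AddU)
[35] I6 read-ops
[37] I6 finished on AddU
[38] I6→R3

cycle = 8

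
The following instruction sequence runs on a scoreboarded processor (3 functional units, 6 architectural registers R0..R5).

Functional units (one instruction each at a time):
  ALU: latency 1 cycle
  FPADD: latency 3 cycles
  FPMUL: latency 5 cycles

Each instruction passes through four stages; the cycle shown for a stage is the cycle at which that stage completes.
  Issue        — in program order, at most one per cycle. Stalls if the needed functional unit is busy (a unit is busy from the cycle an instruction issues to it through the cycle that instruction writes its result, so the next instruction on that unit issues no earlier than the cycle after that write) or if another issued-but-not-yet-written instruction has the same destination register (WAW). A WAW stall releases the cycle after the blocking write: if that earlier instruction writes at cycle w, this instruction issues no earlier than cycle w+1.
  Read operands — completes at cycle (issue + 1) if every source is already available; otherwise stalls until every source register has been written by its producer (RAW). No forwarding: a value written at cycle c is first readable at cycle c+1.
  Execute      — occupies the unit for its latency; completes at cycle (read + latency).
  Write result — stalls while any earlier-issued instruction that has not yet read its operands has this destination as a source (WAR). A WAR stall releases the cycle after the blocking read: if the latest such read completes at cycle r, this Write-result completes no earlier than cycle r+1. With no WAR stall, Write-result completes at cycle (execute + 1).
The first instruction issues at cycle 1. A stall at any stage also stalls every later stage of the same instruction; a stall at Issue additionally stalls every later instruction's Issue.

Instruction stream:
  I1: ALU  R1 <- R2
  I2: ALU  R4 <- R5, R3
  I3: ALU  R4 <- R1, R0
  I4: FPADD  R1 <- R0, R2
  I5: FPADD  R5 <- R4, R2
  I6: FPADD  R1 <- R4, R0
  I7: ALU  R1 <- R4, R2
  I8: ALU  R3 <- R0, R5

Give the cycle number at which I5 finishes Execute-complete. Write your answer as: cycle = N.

[1] I1 dispatched to ALU
[2] I1 operands ready
[3] I1 complete
[4] R1←I1
[5] I2 dispatched to ALU
[6] I2 operands ready
[7] I2 complete
[8] R4←I2
[9] I3 dispatched to ALU
[10] I3 operands ready, I4 dispatched to FPADD
[11] I3 complete, I4 operands ready
[12] R4←I3
[14] I4 complete
[15] R1←I4
[16] I5 dispatched to FPADD
[17] I5 operands ready
[20] I5 complete
[21] R5←I5
[22] I6 dispatched to FPADD
[23] I6 operands ready
[26] I6 complete
[27] R1←I6
[28] I7 dispatched to ALU
[29] I7 operands ready
[30] I7 complete
[31] R1←I7
[32] I8 dispatched to ALU
[33] I8 operands ready
[34] I8 complete
[35] R3←I8

cycle = 20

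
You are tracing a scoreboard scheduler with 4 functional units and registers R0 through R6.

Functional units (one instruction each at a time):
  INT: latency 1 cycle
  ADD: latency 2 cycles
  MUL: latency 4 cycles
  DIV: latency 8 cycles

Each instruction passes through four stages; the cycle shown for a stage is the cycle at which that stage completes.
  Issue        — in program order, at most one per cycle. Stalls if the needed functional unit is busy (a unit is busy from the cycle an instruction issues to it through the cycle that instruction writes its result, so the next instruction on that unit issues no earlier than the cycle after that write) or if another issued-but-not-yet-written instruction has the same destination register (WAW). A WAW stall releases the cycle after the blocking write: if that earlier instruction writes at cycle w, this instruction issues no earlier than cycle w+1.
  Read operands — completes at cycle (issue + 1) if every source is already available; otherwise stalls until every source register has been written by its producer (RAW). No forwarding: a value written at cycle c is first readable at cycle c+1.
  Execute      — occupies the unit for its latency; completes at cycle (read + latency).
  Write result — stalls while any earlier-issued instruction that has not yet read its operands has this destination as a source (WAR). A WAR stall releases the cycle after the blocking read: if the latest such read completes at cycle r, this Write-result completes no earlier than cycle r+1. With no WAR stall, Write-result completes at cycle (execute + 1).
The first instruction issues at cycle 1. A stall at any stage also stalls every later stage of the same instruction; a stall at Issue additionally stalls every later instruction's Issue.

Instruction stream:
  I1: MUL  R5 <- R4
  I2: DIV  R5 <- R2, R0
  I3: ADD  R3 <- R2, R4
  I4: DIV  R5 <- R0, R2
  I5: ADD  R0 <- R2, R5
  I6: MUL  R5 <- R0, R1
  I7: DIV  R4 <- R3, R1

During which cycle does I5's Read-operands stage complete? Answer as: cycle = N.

t=1  I1→MUL
t=2  I1 RO
t=6  I1 EX
t=7  I1 WR R5
t=8  I2→DIV
t=9  I2 RO | I3→ADD
t=10  I3 RO
t=12  I3 EX
t=13  I3 WR R3
t=17  I2 EX
t=18  I2 WR R5
t=19  I4→DIV
t=20  I4 RO | I5→ADD
t=28  I4 EX
t=29  I4 WR R5
t=30  I5 RO | I6→MUL
t=31  I7→DIV
t=32  I5 EX | I7 RO
t=33  I5 WR R0
t=34  I6 RO
t=38  I6 EX
t=39  I6 WR R5
t=40  I7 EX
t=41  I7 WR R4

cycle = 30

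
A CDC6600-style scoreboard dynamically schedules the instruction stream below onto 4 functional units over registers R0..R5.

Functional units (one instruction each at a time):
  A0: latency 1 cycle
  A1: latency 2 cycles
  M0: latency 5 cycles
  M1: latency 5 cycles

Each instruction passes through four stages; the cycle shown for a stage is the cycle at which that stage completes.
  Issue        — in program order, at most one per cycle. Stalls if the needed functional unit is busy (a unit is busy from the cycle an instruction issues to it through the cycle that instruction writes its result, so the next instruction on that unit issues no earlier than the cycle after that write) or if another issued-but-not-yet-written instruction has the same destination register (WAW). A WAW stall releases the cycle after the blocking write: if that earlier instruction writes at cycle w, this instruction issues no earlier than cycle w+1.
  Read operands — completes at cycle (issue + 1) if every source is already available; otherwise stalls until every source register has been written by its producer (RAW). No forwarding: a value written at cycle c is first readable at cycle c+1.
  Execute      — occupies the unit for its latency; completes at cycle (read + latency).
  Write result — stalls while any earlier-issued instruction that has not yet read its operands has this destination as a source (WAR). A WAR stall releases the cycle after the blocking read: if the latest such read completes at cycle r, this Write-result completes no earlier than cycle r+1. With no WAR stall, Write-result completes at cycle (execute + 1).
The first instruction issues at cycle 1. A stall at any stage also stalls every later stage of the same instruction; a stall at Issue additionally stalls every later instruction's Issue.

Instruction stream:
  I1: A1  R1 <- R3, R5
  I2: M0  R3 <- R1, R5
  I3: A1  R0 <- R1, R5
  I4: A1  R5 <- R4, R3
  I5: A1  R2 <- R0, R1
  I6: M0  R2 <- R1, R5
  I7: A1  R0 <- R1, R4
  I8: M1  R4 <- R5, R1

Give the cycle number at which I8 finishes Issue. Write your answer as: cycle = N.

c1: issue I1 (A1)
c2: I1 read-ops; issue I2 (M0)
c4: I1 finished on A1
c5: I1→R1
c6: I2 read-ops; issue I3 (A1)
c7: I3 read-ops
c9: I3 finished on A1
c10: I3→R0
c11: I2 finished on M0; issue I4 (A1)
c12: I2→R3
c13: I4 read-ops
c15: I4 finished on A1
c16: I4→R5
c17: issue I5 (A1)
c18: I5 read-ops
c20: I5 finished on A1
c21: I5→R2
c22: issue I6 (M0)
c23: I6 read-ops; issue I7 (A1)
c24: I7 read-ops; issue I8 (M1)
c25: I8 read-ops
c26: I7 finished on A1
c27: I7→R0
c28: I6 finished on M0
c29: I6→R2
c30: I8 finished on M1
c31: I8→R4

cycle = 24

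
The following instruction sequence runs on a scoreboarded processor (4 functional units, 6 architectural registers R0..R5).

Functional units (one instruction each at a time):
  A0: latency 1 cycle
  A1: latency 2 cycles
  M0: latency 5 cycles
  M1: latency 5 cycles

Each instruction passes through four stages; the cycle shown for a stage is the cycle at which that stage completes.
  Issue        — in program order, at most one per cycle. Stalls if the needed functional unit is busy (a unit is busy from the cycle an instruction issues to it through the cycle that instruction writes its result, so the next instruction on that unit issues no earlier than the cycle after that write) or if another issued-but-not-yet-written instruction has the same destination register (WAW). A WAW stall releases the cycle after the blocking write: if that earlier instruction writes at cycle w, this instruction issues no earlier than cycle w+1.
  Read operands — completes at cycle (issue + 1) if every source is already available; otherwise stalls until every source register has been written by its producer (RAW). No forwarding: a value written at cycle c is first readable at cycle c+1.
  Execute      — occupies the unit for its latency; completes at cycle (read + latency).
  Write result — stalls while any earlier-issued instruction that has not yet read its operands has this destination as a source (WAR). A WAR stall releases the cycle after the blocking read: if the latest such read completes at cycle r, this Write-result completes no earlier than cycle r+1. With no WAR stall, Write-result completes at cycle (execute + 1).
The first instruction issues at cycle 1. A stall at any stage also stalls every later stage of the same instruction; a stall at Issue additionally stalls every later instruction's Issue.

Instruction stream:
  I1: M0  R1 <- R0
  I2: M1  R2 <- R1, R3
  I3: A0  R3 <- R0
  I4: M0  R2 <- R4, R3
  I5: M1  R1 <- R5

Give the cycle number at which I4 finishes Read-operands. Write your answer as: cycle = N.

I1  is:1  ro:2  ex:7  wr:8
I2  is:2  ro:9  ex:14  wr:15  — RAW R1: wait I1 write@8
I3  is:3  ro:4  ex:5  wr:10  — WAR R3: wait I2 read@9
I4  is:16  ro:17  ex:22  wr:23  — WAW R2: wait I2 write@15
I5  is:17  ro:18  ex:23  wr:24

cycle = 17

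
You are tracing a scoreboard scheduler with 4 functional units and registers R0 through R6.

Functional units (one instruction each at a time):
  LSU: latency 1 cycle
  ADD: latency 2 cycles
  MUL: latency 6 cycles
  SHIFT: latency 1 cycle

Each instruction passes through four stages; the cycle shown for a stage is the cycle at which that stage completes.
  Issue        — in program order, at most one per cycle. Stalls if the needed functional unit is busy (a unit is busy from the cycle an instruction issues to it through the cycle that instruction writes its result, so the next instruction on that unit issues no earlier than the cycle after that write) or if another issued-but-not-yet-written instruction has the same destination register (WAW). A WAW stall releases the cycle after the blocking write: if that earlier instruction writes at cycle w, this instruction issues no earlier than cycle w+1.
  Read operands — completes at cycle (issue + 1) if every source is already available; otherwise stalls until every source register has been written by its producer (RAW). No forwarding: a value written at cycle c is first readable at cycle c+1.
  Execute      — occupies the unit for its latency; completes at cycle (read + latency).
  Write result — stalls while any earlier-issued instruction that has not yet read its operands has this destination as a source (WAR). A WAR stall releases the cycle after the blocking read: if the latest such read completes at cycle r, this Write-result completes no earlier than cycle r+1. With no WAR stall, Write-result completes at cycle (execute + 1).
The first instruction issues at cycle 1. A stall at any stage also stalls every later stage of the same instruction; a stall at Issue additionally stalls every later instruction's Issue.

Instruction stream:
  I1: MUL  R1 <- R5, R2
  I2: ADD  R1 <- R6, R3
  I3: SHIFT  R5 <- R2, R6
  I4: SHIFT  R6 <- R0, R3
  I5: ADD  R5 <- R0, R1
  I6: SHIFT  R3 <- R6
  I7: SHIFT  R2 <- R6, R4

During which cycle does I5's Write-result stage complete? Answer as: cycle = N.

cycle = 20

t=1  I1 issues→MUL
t=2  I1 reads
t=8  I1 exec-done
t=9  I1 writes R1
t=10  I2 issues→ADD
t=11  I2 reads · I3 issues→SHIFT
t=12  I3 reads
t=13  I2 exec-done · I3 exec-done
t=14  I2 writes R1 · I3 writes R5
t=15  I4 issues→SHIFT
t=16  I4 reads · I5 issues→ADD
t=17  I4 exec-done · I5 reads
t=18  I4 writes R6
t=19  I5 exec-done · I6 issues→SHIFT
t=20  I5 writes R5 · I6 reads
t=21  I6 exec-done
t=22  I6 writes R3
t=23  I7 issues→SHIFT
t=24  I7 reads
t=25  I7 exec-done
t=26  I7 writes R2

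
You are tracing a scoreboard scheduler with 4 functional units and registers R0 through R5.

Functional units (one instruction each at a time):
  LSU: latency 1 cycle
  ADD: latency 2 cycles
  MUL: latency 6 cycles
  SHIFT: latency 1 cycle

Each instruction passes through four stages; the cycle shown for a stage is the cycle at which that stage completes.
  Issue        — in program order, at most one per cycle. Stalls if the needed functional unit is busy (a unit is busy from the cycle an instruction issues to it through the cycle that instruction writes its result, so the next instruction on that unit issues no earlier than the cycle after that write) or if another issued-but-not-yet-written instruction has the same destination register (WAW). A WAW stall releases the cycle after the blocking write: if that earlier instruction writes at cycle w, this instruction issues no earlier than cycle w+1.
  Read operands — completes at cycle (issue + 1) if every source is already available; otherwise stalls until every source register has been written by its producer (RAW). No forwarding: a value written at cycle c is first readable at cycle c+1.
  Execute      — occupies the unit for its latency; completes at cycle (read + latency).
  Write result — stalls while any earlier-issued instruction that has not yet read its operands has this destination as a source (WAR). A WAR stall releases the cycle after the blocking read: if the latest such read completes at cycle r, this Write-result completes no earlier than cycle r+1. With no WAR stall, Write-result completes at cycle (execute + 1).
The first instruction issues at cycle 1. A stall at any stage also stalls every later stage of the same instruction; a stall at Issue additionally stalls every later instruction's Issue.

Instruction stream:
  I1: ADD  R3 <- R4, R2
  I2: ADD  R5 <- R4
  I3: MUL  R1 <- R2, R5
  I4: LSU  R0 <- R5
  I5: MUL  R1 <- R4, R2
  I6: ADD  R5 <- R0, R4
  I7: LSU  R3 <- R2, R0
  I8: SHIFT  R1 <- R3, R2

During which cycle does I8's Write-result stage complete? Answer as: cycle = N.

cycle 1: I1→ADD
cycle 2: I1 RO
cycle 4: I1 EX
cycle 5: I1 WR R3
cycle 6: I2→ADD
cycle 7: I2 RO; I3→MUL
cycle 8: I4→LSU
cycle 9: I2 EX
cycle 10: I2 WR R5
cycle 11: I3 RO; I4 RO
cycle 12: I4 EX
cycle 13: I4 WR R0
cycle 17: I3 EX
cycle 18: I3 WR R1
cycle 19: I5→MUL
cycle 20: I5 RO; I6→ADD
cycle 21: I6 RO; I7→LSU
cycle 22: I7 RO
cycle 23: I6 EX; I7 EX
cycle 24: I6 WR R5; I7 WR R3
cycle 26: I5 EX
cycle 27: I5 WR R1
cycle 28: I8→SHIFT
cycle 29: I8 RO
cycle 30: I8 EX
cycle 31: I8 WR R1

cycle = 31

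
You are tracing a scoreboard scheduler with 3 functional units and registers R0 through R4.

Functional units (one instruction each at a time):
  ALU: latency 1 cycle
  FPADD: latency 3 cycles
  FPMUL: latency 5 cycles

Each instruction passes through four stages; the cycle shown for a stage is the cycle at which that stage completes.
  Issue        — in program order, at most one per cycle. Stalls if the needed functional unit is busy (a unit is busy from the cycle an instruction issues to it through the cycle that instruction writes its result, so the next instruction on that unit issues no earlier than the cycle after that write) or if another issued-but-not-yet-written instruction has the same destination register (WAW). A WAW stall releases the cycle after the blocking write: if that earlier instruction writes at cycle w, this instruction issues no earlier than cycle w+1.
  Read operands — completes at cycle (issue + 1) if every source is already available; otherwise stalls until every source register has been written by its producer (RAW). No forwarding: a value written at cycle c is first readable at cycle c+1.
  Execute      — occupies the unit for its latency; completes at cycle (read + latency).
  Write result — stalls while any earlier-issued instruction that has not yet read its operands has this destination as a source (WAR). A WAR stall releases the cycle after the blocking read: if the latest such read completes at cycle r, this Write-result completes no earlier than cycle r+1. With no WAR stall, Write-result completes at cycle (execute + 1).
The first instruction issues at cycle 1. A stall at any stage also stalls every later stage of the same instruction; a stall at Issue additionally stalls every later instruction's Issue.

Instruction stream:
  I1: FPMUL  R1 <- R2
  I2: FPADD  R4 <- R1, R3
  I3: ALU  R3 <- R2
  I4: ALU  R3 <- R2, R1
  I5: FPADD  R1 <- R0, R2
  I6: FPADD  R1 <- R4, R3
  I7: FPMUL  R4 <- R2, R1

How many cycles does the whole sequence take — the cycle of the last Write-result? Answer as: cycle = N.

[I1] 1/2/7/8
[I2] 2/9/12/13  (RAW R1: wait I1 write@8)
[I3] 3/4/5/10  (WAR R3: wait I2 read@9)
[I4] 11/12/13/14  (struct: ALU busy until I3 writes@10)
[I5] 14/15/18/19  (struct: FPADD busy until I2 writes@13)
[I6] 20/21/24/25  (struct: FPADD busy until I5 writes@19)
[I7] 21/26/31/32  (RAW R1: wait I6 write@25)

cycle = 32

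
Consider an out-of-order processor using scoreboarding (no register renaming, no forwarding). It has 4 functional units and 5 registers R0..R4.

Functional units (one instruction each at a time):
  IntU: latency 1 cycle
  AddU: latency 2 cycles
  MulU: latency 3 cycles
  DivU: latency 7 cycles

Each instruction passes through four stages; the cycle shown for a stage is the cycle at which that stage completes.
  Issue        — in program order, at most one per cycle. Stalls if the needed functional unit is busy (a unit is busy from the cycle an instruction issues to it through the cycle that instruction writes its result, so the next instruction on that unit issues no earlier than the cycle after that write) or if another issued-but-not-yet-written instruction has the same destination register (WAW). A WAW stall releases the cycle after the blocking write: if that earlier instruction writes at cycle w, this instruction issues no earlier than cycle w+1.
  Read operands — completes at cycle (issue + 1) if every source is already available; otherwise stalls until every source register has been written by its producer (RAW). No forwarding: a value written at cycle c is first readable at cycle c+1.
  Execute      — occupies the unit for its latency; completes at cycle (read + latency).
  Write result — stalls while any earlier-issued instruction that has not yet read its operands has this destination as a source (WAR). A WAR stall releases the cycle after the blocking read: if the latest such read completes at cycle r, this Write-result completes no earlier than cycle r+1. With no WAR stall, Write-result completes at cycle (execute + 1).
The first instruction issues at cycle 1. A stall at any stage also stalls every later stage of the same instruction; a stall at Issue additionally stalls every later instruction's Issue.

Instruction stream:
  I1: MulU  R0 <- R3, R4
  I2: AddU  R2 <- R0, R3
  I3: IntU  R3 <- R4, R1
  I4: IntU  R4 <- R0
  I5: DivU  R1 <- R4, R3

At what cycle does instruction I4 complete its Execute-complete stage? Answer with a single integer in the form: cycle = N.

cycle = 11

t=1  I1 dispatched to MulU
t=2  I1 operands ready; I2 dispatched to AddU
t=3  I3 dispatched to IntU
t=4  I3 operands ready
t=5  I1 complete; I3 complete
t=6  R0←I1
t=7  I2 operands ready
t=8  R3←I3
t=9  I2 complete; I4 dispatched to IntU
t=10  R2←I2; I4 operands ready; I5 dispatched to DivU
t=11  I4 complete
t=12  R4←I4
t=13  I5 operands ready
t=20  I5 complete
t=21  R1←I5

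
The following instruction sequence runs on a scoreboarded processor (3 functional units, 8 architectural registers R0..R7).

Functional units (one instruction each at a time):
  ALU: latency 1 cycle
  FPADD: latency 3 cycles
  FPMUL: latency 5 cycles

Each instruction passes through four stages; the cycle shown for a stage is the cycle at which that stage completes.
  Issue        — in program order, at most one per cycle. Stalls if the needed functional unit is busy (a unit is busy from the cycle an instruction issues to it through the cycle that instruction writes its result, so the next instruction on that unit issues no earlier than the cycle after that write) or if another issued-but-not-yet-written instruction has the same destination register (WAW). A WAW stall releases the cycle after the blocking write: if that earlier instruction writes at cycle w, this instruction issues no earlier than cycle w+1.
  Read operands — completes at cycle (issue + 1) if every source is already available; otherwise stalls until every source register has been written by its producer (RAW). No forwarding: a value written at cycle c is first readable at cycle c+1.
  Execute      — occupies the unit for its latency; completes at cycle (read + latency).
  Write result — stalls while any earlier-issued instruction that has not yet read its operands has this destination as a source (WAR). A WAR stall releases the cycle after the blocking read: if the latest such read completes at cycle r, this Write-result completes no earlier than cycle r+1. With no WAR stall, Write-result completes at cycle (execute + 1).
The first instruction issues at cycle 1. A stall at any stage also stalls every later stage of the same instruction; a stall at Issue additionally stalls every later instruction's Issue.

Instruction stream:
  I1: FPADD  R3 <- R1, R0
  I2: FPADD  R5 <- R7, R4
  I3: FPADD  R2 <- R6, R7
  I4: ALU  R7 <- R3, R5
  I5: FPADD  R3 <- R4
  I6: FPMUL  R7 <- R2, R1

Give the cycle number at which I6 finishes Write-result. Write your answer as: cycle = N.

1) issue 1, read 2, done 5, write 6
2) issue 7, read 8, done 11, write 12  <struct: FPADD busy until I1 writes@6>
3) issue 13, read 14, done 17, write 18  <struct: FPADD busy until I2 writes@12>
4) issue 14, read 15, done 16, write 17
5) issue 19, read 20, done 23, write 24  <struct: FPADD busy until I3 writes@18>
6) issue 20, read 21, done 26, write 27

cycle = 27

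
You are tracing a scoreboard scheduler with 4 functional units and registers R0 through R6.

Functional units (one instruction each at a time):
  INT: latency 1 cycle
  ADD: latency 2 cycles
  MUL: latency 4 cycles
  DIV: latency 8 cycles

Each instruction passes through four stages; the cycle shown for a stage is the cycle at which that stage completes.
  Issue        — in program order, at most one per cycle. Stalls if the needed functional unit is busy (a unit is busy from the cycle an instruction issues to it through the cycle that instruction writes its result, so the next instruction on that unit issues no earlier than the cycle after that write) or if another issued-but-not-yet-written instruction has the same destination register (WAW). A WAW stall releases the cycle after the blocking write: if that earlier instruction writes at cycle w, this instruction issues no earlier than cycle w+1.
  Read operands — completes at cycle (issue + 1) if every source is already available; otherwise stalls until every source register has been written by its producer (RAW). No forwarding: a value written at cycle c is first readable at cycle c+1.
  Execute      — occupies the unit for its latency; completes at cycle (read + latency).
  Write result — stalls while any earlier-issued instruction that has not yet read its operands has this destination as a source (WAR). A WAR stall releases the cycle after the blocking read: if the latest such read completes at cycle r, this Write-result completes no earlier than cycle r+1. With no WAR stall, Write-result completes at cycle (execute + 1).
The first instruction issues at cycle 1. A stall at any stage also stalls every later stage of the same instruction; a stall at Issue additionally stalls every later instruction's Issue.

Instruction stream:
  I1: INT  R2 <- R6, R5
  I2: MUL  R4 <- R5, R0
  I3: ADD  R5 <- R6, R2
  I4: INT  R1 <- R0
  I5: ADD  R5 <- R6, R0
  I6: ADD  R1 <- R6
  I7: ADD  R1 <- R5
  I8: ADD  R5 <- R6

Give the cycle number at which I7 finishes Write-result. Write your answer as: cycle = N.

  I1 | 1 | 2 | 3 | 4
  I2 | 2 | 3 | 7 | 8
  I3 | 3 | 5 | 7 | 8   RAW R2: wait I1 write@4
  I4 | 5 | 6 | 7 | 8   struct: INT busy until I1 writes@4
  I5 | 9 | 10 | 12 | 13   struct: ADD busy until I3 writes@8
  I6 | 14 | 15 | 17 | 18   struct: ADD busy until I5 writes@13
  I7 | 19 | 20 | 22 | 23   struct: ADD busy until I6 writes@18
  I8 | 24 | 25 | 27 | 28   struct: ADD busy until I7 writes@23

cycle = 23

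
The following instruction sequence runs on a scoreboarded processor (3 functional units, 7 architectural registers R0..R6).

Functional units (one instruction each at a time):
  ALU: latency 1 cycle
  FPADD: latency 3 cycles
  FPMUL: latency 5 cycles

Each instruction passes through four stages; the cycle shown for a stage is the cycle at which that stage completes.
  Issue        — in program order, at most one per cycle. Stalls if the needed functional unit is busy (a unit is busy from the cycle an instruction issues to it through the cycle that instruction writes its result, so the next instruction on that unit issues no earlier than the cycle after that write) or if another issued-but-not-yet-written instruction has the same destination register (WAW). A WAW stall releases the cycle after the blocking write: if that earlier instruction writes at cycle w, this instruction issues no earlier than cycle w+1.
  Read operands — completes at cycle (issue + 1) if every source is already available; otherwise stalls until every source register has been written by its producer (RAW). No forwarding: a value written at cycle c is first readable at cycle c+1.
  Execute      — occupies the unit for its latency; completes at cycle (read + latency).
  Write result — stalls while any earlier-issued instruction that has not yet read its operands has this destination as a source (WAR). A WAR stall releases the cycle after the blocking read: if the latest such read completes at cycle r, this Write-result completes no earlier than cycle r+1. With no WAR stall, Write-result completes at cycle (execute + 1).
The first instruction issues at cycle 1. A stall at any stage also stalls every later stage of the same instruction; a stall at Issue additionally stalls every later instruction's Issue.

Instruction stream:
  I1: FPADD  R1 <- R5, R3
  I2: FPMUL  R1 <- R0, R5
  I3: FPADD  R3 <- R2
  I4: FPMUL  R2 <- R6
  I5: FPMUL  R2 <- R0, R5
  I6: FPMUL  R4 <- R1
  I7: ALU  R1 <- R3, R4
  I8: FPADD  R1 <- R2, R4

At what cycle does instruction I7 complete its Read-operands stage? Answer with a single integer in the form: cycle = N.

cycle = 39

[1] I1→FPADD
[2] I1 RO
[5] I1 EX
[6] I1 WR R1
[7] I2→FPMUL
[8] I2 RO; I3→FPADD
[9] I3 RO
[12] I3 EX
[13] I2 EX; I3 WR R3
[14] I2 WR R1
[15] I4→FPMUL
[16] I4 RO
[21] I4 EX
[22] I4 WR R2
[23] I5→FPMUL
[24] I5 RO
[29] I5 EX
[30] I5 WR R2
[31] I6→FPMUL
[32] I6 RO; I7→ALU
[37] I6 EX
[38] I6 WR R4
[39] I7 RO
[40] I7 EX
[41] I7 WR R1
[42] I8→FPADD
[43] I8 RO
[46] I8 EX
[47] I8 WR R1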